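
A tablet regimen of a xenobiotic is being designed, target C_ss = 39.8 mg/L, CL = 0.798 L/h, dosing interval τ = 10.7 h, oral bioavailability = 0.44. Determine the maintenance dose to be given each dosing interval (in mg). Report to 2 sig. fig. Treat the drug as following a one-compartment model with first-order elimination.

770 mg

At steady state, F × (Dose/τ) = Css × CL.
Dose = Css × CL × τ / F = 39.8 × 0.7980 × 10.7 / 0.44 = 772.4 mg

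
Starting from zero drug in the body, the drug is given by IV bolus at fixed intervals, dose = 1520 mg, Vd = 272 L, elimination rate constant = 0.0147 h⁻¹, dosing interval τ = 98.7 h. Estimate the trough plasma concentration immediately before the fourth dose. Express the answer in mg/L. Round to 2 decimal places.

C₀ per dose = Dose / Vd = 1520 / 272 = 5.588 mg/L
Fraction remaining after one interval: r = e^(−kτ) = e^(−0.01470 × 98.7) = 0.2344
Before dose 4, 3 doses have been given (aged 1τ, 2τ, 3τ).
C_trough = C₀ × (r + r² + … + r^3) = C₀ × r(1−r^3)/(1−r)
        = 5.588 × 0.2344 × (1 − 0.01288) / (1 − 0.2344) = 1.689 mg/L

1.69 mg/L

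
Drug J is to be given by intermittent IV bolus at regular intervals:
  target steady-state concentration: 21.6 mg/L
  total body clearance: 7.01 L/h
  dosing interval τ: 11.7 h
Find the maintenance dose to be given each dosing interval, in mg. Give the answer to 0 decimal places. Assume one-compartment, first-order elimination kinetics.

1772 mg

At steady state, Dose/τ = Css × CL.
Dose = Css × CL × τ = 21.6 × 7.010 × 11.7 = 1772 mg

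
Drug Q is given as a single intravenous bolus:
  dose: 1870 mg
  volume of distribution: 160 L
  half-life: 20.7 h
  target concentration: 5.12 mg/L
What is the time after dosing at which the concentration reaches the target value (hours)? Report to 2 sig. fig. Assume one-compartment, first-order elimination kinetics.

25 h

C₀ = Dose / Vd = 1870 / 160 = 11.69 mg/L
k = ln2 / t½ = 0.693147 / 20.7 = 0.03349 h⁻¹
t = ln(C₀ / C) / k = ln(11.69 / 5.12) / 0.03349
  = ln(2.283) / 0.03349 = 0.8255 / 0.03349 = 24.65 h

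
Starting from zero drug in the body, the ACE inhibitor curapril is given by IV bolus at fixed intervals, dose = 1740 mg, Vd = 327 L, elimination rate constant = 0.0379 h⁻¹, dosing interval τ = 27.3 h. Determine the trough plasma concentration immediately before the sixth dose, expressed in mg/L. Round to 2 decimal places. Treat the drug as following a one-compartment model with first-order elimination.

C₀ per dose = Dose / Vd = 1740 / 327 = 5.321 mg/L
Fraction remaining after one interval: r = e^(−kτ) = e^(−0.03790 × 27.3) = 0.3553
Before dose 6, 5 doses have been given (aged 1τ, 2τ, 3τ, 4τ, 5τ).
C_trough = C₀ × (r + r² + … + r^5) = C₀ × r(1−r^5)/(1−r)
        = 5.321 × 0.3553 × (1 − 0.005662) / (1 − 0.3553) = 2.916 mg/L

2.92 mg/L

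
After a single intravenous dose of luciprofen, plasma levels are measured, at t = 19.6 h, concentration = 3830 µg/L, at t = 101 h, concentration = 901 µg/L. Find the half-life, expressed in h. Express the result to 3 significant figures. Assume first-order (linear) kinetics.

k = ln(C₁/C₂) / (t₂ − t₁) = ln(3830/901) / (101 − 19.6)
  = 1.447 / 81.40 = 0.01778 h⁻¹
t½ = ln2 / k = 0.693147 / 0.01778 = 38.98 h

39.0 h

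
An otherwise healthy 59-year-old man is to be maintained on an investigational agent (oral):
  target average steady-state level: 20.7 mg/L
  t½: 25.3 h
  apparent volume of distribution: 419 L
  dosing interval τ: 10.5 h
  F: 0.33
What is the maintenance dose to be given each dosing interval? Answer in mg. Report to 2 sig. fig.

k = ln2 / t½ = 0.693147 / 25.3 = 0.02740 h⁻¹
CL = k × Vd = 0.02740 × 419 = 11.48 L/h
At steady state, F × (Dose/τ) = Css × CL.
Dose = Css × CL × τ / F = 20.7 × 11.48 × 10.5 / 0.33 = 7561 mg

7600 mg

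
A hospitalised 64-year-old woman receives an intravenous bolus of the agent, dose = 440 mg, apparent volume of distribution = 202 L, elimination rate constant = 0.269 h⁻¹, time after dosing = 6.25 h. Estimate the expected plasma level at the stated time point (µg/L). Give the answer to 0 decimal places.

405 µg/L

C₀ = Dose / Vd = 440.0 / 202 = 2.178 mg/L
C = C₀ · e^(−k·t) = 2.178 × e^(−0.2690 × 6.25)
  = 2.178 × 0.1861 = 0.4053 mg/L
Convert: 0.4053 mg/L × 1000 = 405.3 µg/L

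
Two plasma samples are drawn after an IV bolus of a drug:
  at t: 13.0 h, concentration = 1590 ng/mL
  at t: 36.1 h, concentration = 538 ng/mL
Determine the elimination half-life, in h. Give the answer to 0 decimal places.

k = ln(C₁/C₂) / (t₂ − t₁) = ln(1590/538) / (36.1 − 13.0)
  = 1.084 / 23.10 = 0.04693 h⁻¹
t½ = ln2 / k = 0.693147 / 0.04693 = 14.77 h

15 h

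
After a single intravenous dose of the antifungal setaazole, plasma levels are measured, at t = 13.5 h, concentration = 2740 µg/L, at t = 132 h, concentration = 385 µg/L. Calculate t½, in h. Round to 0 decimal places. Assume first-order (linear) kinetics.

42 h

k = ln(C₁/C₂) / (t₂ − t₁) = ln(2740/385) / (132 − 13.5)
  = 1.962 / 118.5 = 0.01656 h⁻¹
t½ = ln2 / k = 0.693147 / 0.01656 = 41.86 h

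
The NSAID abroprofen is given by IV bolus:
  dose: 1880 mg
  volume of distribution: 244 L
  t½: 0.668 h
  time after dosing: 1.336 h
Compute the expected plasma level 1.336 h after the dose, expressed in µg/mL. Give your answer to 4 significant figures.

C₀ = Dose / Vd = 1880 / 244 = 7.705 mg/L
k = ln2 / t½ = 0.693147 / 0.668 = 1.038 h⁻¹
t / t½ = 1.336 / 0.668 = 2 half-lives
C = C₀ × (1/2)^2 = 7.705 × 0.2500 = 1.926 mg/L
(1.926 mg/L = 1.926 µg/mL)

1.926 µg/mL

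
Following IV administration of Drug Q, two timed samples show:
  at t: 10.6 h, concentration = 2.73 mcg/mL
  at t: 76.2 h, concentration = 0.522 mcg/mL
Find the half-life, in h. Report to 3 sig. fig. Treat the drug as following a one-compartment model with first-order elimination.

27.5 h

k = ln(C₁/C₂) / (t₂ − t₁) = ln(2.73/0.522) / (76.2 − 10.6)
  = 1.654 / 65.60 = 0.02521 h⁻¹
t½ = ln2 / k = 0.693147 / 0.02521 = 27.49 h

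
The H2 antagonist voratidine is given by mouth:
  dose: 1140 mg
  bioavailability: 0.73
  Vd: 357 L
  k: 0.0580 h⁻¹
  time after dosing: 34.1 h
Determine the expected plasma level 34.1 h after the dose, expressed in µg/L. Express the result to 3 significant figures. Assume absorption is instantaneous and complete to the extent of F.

Amount reaching circulation = F × Dose = 0.73 × 1140 = 832.2 mg
C₀ = F·Dose / Vd = 832.2 / 357 = 2.331 mg/L
C = C₀ · e^(−k·t) = 2.331 × e^(−0.05800 × 34.1)
  = 2.331 × 0.1384 = 0.3226 mg/L
Convert: 0.3226 mg/L × 1000 = 322.6 µg/L

323 µg/L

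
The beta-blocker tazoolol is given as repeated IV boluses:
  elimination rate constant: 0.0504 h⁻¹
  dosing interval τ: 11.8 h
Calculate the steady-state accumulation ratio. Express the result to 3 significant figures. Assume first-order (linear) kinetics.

2.23

e^(−kτ) = e^(−0.05040 × 11.8) = 0.5517
Accumulation ratio R = 1 / (1 − e^(−kτ)) = 1 / (1 − 0.5517) = 2.231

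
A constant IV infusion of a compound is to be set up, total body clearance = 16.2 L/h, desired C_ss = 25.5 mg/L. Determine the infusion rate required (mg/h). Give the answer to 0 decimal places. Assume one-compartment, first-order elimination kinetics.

413 mg/h

At steady state, infusion rate R₀ = Css × CL = 25.5 × 16.20 = 413.1 mg/h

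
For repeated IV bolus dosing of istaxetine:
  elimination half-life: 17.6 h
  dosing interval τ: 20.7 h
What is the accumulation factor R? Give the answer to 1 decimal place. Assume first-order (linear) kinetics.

k = ln2 / t½ = 0.693147 / 17.6 = 0.03938 h⁻¹
e^(−kτ) = e^(−0.03938 × 20.7) = 0.4426
Accumulation ratio R = 1 / (1 − e^(−kτ)) = 1 / (1 − 0.4426) = 1.794

1.8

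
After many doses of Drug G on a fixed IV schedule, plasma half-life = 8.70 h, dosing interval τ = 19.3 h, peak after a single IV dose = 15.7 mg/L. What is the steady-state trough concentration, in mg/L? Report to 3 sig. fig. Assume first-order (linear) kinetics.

k = ln2 / t½ = 0.693147 / 8.70 = 0.07967 h⁻¹
e^(−kτ) = e^(−0.07967 × 19.3) = 0.2149
Accumulation ratio R = 1 / (1 − e^(−kτ)) = 1 / (1 − 0.2149) = 1.274
Steady-state trough = C₀ × R × e^(−kτ) = 15.7 × 1.274 × 0.2149 = 4.298 mg/L

4.30 mg/L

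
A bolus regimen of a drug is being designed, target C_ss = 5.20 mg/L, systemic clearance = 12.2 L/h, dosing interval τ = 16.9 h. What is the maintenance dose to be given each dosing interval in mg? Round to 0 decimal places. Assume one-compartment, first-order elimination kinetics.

1072 mg

At steady state, Dose/τ = Css × CL.
Dose = Css × CL × τ = 5.20 × 12.20 × 16.9 = 1072 mg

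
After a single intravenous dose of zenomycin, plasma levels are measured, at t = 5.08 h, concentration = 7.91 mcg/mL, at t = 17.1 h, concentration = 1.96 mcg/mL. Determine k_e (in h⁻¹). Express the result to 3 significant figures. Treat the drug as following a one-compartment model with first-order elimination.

0.116 h⁻¹

k = ln(C₁/C₂) / (t₂ − t₁) = ln(7.91/1.96) / (17.1 − 5.08)
  = 1.395 / 12.02 = 0.1161 h⁻¹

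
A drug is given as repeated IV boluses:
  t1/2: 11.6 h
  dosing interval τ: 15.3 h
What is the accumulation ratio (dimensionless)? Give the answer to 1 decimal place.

1.7

k = ln2 / t½ = 0.693147 / 11.6 = 0.05975 h⁻¹
e^(−kτ) = e^(−0.05975 × 15.3) = 0.4008
Accumulation ratio R = 1 / (1 − e^(−kτ)) = 1 / (1 − 0.4008) = 1.669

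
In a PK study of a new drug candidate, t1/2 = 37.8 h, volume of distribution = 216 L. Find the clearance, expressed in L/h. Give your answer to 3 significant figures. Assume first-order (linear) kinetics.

3.96 L/h

k = ln2 / t½ = 0.693147 / 37.8 = 0.01834 h⁻¹
CL = k × Vd = 0.01834 × 216 = 3.961 L/h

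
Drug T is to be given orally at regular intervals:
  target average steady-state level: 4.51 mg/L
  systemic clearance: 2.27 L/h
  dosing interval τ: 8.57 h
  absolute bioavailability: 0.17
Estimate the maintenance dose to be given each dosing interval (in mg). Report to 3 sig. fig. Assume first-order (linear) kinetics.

At steady state, F × (Dose/τ) = Css × CL.
Dose = Css × CL × τ / F = 4.51 × 2.270 × 8.57 / 0.17 = 516.1 mg

516 mg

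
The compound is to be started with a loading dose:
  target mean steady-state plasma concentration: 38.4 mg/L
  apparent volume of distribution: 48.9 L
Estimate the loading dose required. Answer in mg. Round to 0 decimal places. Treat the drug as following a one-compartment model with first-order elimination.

1878 mg

LD = Css × Vd = 38.4 × 48.9 = 1878 mg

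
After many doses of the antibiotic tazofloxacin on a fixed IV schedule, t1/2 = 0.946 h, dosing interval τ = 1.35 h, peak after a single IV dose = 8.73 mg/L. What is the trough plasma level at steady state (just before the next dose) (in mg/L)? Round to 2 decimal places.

5.17 mg/L

k = ln2 / t½ = 0.693147 / 0.946 = 0.7327 h⁻¹
e^(−kτ) = e^(−0.7327 × 1.35) = 0.3719
Accumulation ratio R = 1 / (1 − e^(−kτ)) = 1 / (1 − 0.3719) = 1.592
Steady-state trough = C₀ × R × e^(−kτ) = 8.73 × 1.592 × 0.3719 = 5.169 mg/L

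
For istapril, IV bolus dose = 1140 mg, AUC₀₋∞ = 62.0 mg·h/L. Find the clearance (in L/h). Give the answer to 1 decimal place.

CL = Dose / AUC = 1140 / 62.0 = 18.39 L/h

18.4 L/h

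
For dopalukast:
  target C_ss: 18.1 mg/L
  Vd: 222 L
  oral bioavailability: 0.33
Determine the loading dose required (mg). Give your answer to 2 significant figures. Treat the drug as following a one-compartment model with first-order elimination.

12000 mg

LD = Css × Vd / F = 18.1 × 222 / 0.33 = 12180 mg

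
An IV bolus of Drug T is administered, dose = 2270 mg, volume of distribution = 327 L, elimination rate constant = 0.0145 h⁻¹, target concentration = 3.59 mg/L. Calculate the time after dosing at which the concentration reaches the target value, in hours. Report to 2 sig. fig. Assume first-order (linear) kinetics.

45 h

C₀ = Dose / Vd = 2270 / 327 = 6.942 mg/L
t = ln(C₀ / C) / k = ln(6.942 / 3.59) / 0.01450
  = ln(1.934) / 0.01450 = 0.6596 / 0.01450 = 45.49 h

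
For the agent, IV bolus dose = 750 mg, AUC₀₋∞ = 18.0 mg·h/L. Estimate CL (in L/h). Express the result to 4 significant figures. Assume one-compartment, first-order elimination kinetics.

CL = Dose / AUC = 750 / 18.0 = 41.67 L/h

41.67 L/h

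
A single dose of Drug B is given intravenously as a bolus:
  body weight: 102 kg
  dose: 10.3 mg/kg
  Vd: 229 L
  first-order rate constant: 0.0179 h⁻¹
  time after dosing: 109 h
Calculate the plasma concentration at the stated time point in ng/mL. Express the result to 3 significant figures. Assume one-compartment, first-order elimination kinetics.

652 ng/mL

Total dose = 10.3 × 102 = 1051 mg
C₀ = Dose / Vd = 1051 / 229 = 4.590 mg/L
C = C₀ · e^(−k·t) = 4.590 × e^(−0.01790 × 109)
  = 4.590 × 0.1421 = 0.6522 mg/L
Convert: 0.6522 mg/L × 1000 = 652.2 ng/mL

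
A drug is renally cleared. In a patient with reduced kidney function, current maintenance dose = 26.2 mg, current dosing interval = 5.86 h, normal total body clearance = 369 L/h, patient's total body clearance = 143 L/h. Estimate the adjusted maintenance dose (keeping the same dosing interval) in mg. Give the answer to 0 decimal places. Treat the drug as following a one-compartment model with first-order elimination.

10 mg

To keep the same average steady-state level, dosing rate must scale with clearance.
CL ratio = 143 / 369 = 0.3875
New dose (same interval) = 26.2 × 0.3875 = 10.15 mg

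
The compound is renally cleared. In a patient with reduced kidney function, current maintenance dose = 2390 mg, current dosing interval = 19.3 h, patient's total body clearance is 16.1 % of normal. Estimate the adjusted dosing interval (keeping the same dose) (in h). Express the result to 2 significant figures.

120 h

To keep the same average steady-state level, dosing rate must scale with clearance.
CL ratio = 16.1 / 100 = 0.1610
New interval (same dose) = 19.3 / 0.1610 = 119.9 h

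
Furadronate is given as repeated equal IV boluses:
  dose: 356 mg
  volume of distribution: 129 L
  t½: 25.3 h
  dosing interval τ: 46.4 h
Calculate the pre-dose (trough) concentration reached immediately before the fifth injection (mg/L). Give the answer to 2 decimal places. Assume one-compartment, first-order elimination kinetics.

1.07 mg/L

C₀ per dose = Dose / Vd = 356 / 129 = 2.760 mg/L
k = ln2 / t½ = 0.693147 / 25.3 = 0.02740 h⁻¹
Fraction remaining after one interval: r = e^(−kτ) = e^(−0.02740 × 46.4) = 0.2804
Before dose 5, 4 doses have been given (aged 1τ, 2τ, 3τ, 4τ).
C_trough = C₀ × (r + r² + … + r^4) = C₀ × r(1−r^4)/(1−r)
        = 2.760 × 0.2804 × (1 − 0.006182) / (1 − 0.2804) = 1.069 mg/L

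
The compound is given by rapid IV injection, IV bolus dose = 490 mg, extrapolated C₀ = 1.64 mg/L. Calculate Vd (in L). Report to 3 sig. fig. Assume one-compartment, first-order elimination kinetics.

299 L

Vd = Dose / C₀ = 490.0 / 1.64 = 298.8 L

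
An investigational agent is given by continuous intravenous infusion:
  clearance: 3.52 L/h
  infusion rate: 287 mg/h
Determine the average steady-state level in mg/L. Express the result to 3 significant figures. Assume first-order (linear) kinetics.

81.5 mg/L

At steady state Css = R₀ / CL = 287 / 3.520 = 81.53 mg/L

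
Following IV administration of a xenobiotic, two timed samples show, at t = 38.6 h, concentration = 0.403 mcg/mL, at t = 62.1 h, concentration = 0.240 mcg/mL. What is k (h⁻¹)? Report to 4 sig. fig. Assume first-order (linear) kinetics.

0.02206 h⁻¹

k = ln(C₁/C₂) / (t₂ − t₁) = ln(0.403/0.240) / (62.1 − 38.6)
  = 0.5183 / 23.50 = 0.02206 h⁻¹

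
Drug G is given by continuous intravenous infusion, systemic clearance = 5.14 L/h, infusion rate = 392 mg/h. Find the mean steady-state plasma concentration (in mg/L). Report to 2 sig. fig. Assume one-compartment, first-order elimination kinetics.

At steady state Css = R₀ / CL = 392 / 5.140 = 76.26 mg/L

76 mg/L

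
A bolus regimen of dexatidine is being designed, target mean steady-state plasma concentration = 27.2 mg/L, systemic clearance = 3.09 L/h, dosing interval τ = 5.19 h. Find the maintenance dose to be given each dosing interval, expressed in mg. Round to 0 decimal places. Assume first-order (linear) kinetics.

436 mg

At steady state, Dose/τ = Css × CL.
Dose = Css × CL × τ = 27.2 × 3.090 × 5.19 = 436.2 mg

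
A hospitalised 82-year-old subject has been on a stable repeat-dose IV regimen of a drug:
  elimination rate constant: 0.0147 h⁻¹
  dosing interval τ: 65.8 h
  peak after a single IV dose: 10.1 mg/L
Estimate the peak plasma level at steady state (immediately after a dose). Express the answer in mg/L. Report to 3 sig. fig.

16.3 mg/L

e^(−kτ) = e^(−0.01470 × 65.8) = 0.3801
Accumulation ratio R = 1 / (1 − e^(−kτ)) = 1 / (1 − 0.3801) = 1.613
Steady-state peak = C₀ × R = 10.1 × 1.613 = 16.29 mg/L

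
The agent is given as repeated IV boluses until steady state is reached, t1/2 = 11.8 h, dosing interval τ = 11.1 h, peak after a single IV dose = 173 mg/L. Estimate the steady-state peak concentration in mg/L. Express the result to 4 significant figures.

k = ln2 / t½ = 0.693147 / 11.8 = 0.05874 h⁻¹
e^(−kτ) = e^(−0.05874 × 11.1) = 0.5210
Accumulation ratio R = 1 / (1 − e^(−kτ)) = 1 / (1 − 0.5210) = 2.088
Steady-state peak = C₀ × R = 173 × 2.088 = 361.2 mg/L

361.2 mg/L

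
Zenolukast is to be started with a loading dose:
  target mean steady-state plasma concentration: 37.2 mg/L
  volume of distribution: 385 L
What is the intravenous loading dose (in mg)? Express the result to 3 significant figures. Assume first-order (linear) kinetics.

14300 mg

LD = Css × Vd = 37.2 × 385 = 14320 mg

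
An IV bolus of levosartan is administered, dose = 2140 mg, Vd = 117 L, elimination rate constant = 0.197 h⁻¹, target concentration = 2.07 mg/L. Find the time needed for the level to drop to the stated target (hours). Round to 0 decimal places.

C₀ = Dose / Vd = 2140 / 117 = 18.29 mg/L
t = ln(C₀ / C) / k = ln(18.29 / 2.07) / 0.1970
  = ln(8.836) / 0.1970 = 2.179 / 0.1970 = 11.06 h

11 h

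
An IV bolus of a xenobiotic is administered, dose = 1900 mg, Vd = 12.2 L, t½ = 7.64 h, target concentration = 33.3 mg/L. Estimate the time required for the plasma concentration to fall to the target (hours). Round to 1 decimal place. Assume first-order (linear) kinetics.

C₀ = Dose / Vd = 1900 / 12.2 = 155.7 mg/L
k = ln2 / t½ = 0.693147 / 7.64 = 0.09073 h⁻¹
t = ln(C₀ / C) / k = ln(155.7 / 33.3) / 0.09073
  = ln(4.676) / 0.09073 = 1.542 / 0.09073 = 17.00 h

17.0 h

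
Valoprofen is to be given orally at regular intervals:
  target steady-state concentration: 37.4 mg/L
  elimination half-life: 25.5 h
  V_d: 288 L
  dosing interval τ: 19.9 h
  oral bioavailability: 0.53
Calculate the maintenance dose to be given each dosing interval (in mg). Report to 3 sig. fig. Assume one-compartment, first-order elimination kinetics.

k = ln2 / t½ = 0.693147 / 25.5 = 0.02718 h⁻¹
CL = k × Vd = 0.02718 × 288 = 7.828 L/h
At steady state, F × (Dose/τ) = Css × CL.
Dose = Css × CL × τ / F = 37.4 × 7.828 × 19.9 / 0.53 = 10990 mg

11000 mg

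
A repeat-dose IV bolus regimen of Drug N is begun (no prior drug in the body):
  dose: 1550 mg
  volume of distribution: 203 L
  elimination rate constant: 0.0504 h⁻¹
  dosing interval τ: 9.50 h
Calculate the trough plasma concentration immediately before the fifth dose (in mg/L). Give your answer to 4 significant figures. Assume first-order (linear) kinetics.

10.60 mg/L

C₀ per dose = Dose / Vd = 1550 / 203 = 7.635 mg/L
Fraction remaining after one interval: r = e^(−kτ) = e^(−0.05040 × 9.50) = 0.6195
Before dose 5, 4 doses have been given (aged 1τ, 2τ, 3τ, 4τ).
C_trough = C₀ × (r + r² + … + r^4) = C₀ × r(1−r^4)/(1−r)
        = 7.635 × 0.6195 × (1 − 0.1473) / (1 − 0.6195) = 10.60 mg/L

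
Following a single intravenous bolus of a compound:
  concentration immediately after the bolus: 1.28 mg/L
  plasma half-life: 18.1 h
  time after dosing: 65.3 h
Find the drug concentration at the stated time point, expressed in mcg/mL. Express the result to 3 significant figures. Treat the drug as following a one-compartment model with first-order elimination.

0.105 mcg/mL

k = ln2 / t½ = 0.693147 / 18.1 = 0.03830 h⁻¹
C = C₀ · e^(−k·t) = 1.280 × e^(−0.03830 × 65.3)
  = 1.280 × 0.08200 = 0.1050 mg/L
(0.1050 mg/L = 0.1050 mcg/mL)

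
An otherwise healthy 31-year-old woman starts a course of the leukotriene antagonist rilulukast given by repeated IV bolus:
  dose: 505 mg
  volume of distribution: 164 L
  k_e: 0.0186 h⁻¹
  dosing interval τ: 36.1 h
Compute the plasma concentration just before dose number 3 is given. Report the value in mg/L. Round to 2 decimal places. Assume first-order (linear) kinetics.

C₀ per dose = Dose / Vd = 505 / 164 = 3.079 mg/L
Fraction remaining after one interval: r = e^(−kτ) = e^(−0.01860 × 36.1) = 0.5110
Before dose 3, 2 doses have been given (aged 1τ, 2τ).
C_trough = C₀ × (r + r²) = 3.079 × (0.5110 + 0.2611) = 2.377 mg/L

2.38 mg/L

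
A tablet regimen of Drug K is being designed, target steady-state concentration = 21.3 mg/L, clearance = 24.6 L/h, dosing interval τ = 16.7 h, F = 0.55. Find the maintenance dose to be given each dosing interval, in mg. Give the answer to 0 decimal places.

At steady state, F × (Dose/τ) = Css × CL.
Dose = Css × CL × τ / F = 21.3 × 24.60 × 16.7 / 0.55 = 15910 mg

15910 mg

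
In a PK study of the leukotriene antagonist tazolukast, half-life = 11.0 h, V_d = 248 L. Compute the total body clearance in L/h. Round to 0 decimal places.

k = ln2 / t½ = 0.693147 / 11.0 = 0.06301 h⁻¹
CL = k × Vd = 0.06301 × 248 = 15.63 L/h

16 L/h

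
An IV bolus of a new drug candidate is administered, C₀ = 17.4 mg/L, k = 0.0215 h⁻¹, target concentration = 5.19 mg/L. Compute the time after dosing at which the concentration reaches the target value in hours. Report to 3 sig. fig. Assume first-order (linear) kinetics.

56.3 h

t = ln(C₀ / C) / k = ln(17.40 / 5.19) / 0.02150
  = ln(3.353) / 0.02150 = 1.210 / 0.02150 = 56.28 h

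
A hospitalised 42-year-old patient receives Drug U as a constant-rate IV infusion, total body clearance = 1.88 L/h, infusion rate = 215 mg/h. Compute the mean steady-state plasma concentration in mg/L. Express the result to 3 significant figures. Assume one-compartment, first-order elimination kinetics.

At steady state Css = R₀ / CL = 215 / 1.880 = 114.4 mg/L

114 mg/L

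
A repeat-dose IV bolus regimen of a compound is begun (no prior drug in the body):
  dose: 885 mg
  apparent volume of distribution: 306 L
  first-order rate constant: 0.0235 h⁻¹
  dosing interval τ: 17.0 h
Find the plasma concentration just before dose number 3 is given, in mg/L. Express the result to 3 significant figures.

3.24 mg/L

C₀ per dose = Dose / Vd = 885 / 306 = 2.892 mg/L
Fraction remaining after one interval: r = e^(−kτ) = e^(−0.02350 × 17.0) = 0.6707
Before dose 3, 2 doses have been given (aged 1τ, 2τ).
C_trough = C₀ × (r + r²) = 2.892 × (0.6707 + 0.4498) = 3.240 mg/L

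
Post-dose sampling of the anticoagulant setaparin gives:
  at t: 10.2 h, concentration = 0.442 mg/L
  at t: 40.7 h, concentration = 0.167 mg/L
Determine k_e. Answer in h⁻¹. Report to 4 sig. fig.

k = ln(C₁/C₂) / (t₂ − t₁) = ln(0.442/0.167) / (40.7 − 10.2)
  = 0.9733 / 30.50 = 0.03191 h⁻¹

0.03191 h⁻¹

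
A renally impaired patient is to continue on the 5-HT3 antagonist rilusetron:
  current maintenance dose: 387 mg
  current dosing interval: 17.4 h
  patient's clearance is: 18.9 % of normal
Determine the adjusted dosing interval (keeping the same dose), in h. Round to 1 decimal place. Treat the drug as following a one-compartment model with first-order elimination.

92.1 h

To keep the same average steady-state level, dosing rate must scale with clearance.
CL ratio = 18.9 / 100 = 0.1890
New interval (same dose) = 17.4 / 0.1890 = 92.06 h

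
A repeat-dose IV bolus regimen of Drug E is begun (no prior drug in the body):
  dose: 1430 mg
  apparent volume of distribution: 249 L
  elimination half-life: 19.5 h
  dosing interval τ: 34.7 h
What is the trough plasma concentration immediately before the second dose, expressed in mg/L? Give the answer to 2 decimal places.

C₀ per dose = Dose / Vd = 1430 / 249 = 5.743 mg/L
k = ln2 / t½ = 0.693147 / 19.5 = 0.03555 h⁻¹
Fraction remaining after one interval: r = e^(−kτ) = e^(−0.03555 × 34.7) = 0.2912
Before dose 2, 1 dose has been given (aged 1τ).
C_trough = C₀ × r = 5.743 × 0.2912 = 1.672 mg/L

1.67 mg/L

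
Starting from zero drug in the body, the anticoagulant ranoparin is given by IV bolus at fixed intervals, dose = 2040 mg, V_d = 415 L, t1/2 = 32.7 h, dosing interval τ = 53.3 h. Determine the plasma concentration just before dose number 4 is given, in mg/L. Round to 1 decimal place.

2.3 mg/L

C₀ per dose = Dose / Vd = 2040 / 415 = 4.916 mg/L
k = ln2 / t½ = 0.693147 / 32.7 = 0.02120 h⁻¹
Fraction remaining after one interval: r = e^(−kτ) = e^(−0.02120 × 53.3) = 0.3230
Before dose 4, 3 doses have been given (aged 1τ, 2τ, 3τ).
C_trough = C₀ × (r + r² + … + r^3) = C₀ × r(1−r^3)/(1−r)
        = 4.916 × 0.3230 × (1 − 0.03370) / (1 − 0.3230) = 2.266 mg/L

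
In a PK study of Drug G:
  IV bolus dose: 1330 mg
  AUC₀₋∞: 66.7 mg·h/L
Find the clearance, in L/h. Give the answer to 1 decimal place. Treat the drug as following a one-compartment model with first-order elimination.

CL = Dose / AUC = 1330 / 66.7 = 19.94 L/h

19.9 L/h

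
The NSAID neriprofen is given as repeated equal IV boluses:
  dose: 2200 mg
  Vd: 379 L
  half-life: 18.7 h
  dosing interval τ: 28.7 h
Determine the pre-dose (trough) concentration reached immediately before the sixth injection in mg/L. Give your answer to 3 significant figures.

3.04 mg/L

C₀ per dose = Dose / Vd = 2200 / 379 = 5.805 mg/L
k = ln2 / t½ = 0.693147 / 18.7 = 0.03707 h⁻¹
Fraction remaining after one interval: r = e^(−kτ) = e^(−0.03707 × 28.7) = 0.3451
Before dose 6, 5 doses have been given (aged 1τ, 2τ, 3τ, 4τ, 5τ).
C_trough = C₀ × (r + r² + … + r^5) = C₀ × r(1−r^5)/(1−r)
        = 5.805 × 0.3451 × (1 − 0.004895) / (1 − 0.3451) = 3.044 mg/L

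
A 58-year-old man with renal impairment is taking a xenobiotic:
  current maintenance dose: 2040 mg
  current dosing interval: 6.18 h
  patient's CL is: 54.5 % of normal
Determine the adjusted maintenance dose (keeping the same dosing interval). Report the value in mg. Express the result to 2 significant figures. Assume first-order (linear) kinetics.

To keep the same average steady-state level, dosing rate must scale with clearance.
CL ratio = 54.5 / 100 = 0.5450
New dose (same interval) = 2040 × 0.5450 = 1112 mg

1100 mg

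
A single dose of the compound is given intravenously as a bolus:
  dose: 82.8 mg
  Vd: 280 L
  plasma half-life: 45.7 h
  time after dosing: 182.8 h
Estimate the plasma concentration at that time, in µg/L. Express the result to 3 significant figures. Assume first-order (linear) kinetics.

C₀ = Dose / Vd = 82.80 / 280 = 0.2957 mg/L
k = ln2 / t½ = 0.693147 / 45.7 = 0.01517 h⁻¹
t / t½ = 182.8 / 45.7 = 4 half-lives
C = C₀ × (1/2)^4 = 0.2957 × 0.06250 = 0.01848 mg/L
Convert: 0.01848 mg/L × 1000 = 18.48 µg/L

18.5 µg/L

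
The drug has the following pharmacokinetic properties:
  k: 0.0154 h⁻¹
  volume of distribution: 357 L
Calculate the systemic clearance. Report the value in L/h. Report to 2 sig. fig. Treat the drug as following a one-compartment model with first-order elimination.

CL = k × Vd = 0.0154 × 357 = 5.498 L/h

5.5 L/h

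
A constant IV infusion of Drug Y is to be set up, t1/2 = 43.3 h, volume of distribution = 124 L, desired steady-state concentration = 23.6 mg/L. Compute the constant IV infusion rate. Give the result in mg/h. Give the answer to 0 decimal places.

47 mg/h

k = ln2 / t½ = 0.693147 / 43.3 = 0.01601 h⁻¹
CL = k × Vd = 0.01601 × 124 = 1.985 L/h
At steady state, infusion rate R₀ = Css × CL = 23.6 × 1.985 = 46.85 mg/h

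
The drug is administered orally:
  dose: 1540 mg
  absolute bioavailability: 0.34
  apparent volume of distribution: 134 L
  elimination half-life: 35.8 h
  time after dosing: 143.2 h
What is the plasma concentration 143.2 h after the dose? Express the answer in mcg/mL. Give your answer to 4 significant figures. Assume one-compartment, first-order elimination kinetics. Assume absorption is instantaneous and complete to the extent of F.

Amount reaching circulation = F × Dose = 0.34 × 1540 = 523.6 mg
C₀ = F·Dose / Vd = 523.6 / 134 = 3.907 mg/L
k = ln2 / t½ = 0.693147 / 35.8 = 0.01936 h⁻¹
t / t½ = 143.2 / 35.8 = 4 half-lives
C = C₀ × (1/2)^4 = 3.907 × 0.06250 = 0.2442 mg/L
(0.2442 mg/L = 0.2442 mcg/mL)

0.2442 mcg/mL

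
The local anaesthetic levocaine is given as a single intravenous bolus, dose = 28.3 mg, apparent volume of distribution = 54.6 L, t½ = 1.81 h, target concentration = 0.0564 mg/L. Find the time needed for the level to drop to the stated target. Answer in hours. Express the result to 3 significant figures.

5.79 h

C₀ = Dose / Vd = 28.30 / 54.6 = 0.5183 mg/L
k = ln2 / t½ = 0.693147 / 1.81 = 0.3830 h⁻¹
t = ln(C₀ / C) / k = ln(0.5183 / 0.0564) / 0.3830
  = ln(9.190) / 0.3830 = 2.218 / 0.3830 = 5.791 h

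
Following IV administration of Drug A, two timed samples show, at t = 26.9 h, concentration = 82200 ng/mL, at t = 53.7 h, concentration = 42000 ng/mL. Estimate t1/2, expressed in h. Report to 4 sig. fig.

27.66 h

k = ln(C₁/C₂) / (t₂ − t₁) = ln(82200/42000) / (53.7 − 26.9)
  = 0.6715 / 26.80 = 0.02506 h⁻¹
t½ = ln2 / k = 0.693147 / 0.02506 = 27.66 h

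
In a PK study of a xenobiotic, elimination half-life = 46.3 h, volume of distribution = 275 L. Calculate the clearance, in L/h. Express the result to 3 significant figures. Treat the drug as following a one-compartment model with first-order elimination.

k = ln2 / t½ = 0.693147 / 46.3 = 0.01497 h⁻¹
CL = k × Vd = 0.01497 × 275 = 4.117 L/h

4.12 L/h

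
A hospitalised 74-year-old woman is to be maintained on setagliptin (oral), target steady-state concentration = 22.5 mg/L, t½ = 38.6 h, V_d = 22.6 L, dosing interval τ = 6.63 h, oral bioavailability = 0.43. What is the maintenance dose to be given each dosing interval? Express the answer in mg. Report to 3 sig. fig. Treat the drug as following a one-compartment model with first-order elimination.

141 mg

k = ln2 / t½ = 0.693147 / 38.6 = 0.01796 h⁻¹
CL = k × Vd = 0.01796 × 22.6 = 0.4059 L/h
At steady state, F × (Dose/τ) = Css × CL.
Dose = Css × CL × τ / F = 22.5 × 0.4059 × 6.63 / 0.43 = 140.8 mg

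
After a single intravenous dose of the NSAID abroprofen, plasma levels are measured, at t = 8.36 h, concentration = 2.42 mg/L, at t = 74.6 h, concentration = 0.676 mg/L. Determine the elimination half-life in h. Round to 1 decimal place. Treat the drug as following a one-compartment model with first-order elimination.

k = ln(C₁/C₂) / (t₂ − t₁) = ln(2.42/0.676) / (74.6 − 8.36)
  = 1.275 / 66.24 = 0.01925 h⁻¹
t½ = ln2 / k = 0.693147 / 0.01925 = 36.01 h

36.0 h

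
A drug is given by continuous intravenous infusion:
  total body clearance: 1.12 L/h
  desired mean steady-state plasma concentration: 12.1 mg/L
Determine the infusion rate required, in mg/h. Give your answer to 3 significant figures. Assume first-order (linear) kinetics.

13.6 mg/h

At steady state, infusion rate R₀ = Css × CL = 12.1 × 1.120 = 13.55 mg/h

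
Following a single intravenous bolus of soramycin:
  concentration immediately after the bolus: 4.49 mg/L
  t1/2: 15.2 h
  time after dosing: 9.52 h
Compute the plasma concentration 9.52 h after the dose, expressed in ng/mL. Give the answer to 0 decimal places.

2909 ng/mL

k = ln2 / t½ = 0.693147 / 15.2 = 0.04560 h⁻¹
C = C₀ · e^(−k·t) = 4.490 × e^(−0.04560 × 9.52)
  = 4.490 × 0.6478 = 2.909 mg/L
Convert: 2.909 mg/L × 1000 = 2909 ng/mL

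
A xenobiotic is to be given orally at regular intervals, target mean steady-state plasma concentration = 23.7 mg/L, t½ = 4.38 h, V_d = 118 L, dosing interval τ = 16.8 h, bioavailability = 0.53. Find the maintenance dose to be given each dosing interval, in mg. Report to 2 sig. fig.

k = ln2 / t½ = 0.693147 / 4.38 = 0.1583 h⁻¹
CL = k × Vd = 0.1583 × 118 = 18.68 L/h
At steady state, F × (Dose/τ) = Css × CL.
Dose = Css × CL × τ / F = 23.7 × 18.68 × 16.8 / 0.53 = 14030 mg

14000 mg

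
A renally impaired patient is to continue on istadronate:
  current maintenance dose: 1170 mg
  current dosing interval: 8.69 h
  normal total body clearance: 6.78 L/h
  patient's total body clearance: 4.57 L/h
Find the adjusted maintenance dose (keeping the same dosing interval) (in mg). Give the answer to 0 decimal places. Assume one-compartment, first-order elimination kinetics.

To keep the same average steady-state level, dosing rate must scale with clearance.
CL ratio = 4.57 / 6.78 = 0.6740
New dose (same interval) = 1170 × 0.6740 = 788.6 mg

789 mg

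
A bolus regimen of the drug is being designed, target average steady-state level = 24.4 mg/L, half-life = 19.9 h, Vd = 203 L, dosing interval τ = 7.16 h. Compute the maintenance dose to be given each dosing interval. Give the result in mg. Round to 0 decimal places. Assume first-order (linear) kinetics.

1235 mg

k = ln2 / t½ = 0.693147 / 19.9 = 0.03483 h⁻¹
CL = k × Vd = 0.03483 × 203 = 7.070 L/h
At steady state, Dose/τ = Css × CL.
Dose = Css × CL × τ = 24.4 × 7.070 × 7.16 = 1235 mg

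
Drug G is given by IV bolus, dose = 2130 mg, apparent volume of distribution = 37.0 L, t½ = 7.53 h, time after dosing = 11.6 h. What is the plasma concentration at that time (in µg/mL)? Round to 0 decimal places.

20 µg/mL

C₀ = Dose / Vd = 2130 / 37.0 = 57.57 mg/L
k = ln2 / t½ = 0.693147 / 7.53 = 0.09205 h⁻¹
C = C₀ · e^(−k·t) = 57.57 × e^(−0.09205 × 11.6)
  = 57.57 × 0.3438 = 19.79 mg/L
(19.79 mg/L = 19.79 µg/mL)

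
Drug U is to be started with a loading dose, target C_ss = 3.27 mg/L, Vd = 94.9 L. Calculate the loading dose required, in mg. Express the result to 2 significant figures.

310 mg

LD = Css × Vd = 3.27 × 94.9 = 310.3 mg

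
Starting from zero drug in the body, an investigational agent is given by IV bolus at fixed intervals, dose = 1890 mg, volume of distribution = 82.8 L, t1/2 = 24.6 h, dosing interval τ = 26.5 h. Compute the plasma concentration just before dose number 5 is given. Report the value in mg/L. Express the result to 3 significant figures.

19.5 mg/L

C₀ per dose = Dose / Vd = 1890 / 82.8 = 22.83 mg/L
k = ln2 / t½ = 0.693147 / 24.6 = 0.02818 h⁻¹
Fraction remaining after one interval: r = e^(−kτ) = e^(−0.02818 × 26.5) = 0.4739
Before dose 5, 4 doses have been given (aged 1τ, 2τ, 3τ, 4τ).
C_trough = C₀ × (r + r² + … + r^4) = C₀ × r(1−r^4)/(1−r)
        = 22.83 × 0.4739 × (1 − 0.05044) / (1 − 0.4739) = 19.53 mg/L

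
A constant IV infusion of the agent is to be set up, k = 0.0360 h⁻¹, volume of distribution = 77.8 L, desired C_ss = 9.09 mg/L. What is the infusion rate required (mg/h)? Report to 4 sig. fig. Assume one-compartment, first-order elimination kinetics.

25.46 mg/h

CL = k × Vd = 0.03600 × 77.8 = 2.801 L/h
At steady state, infusion rate R₀ = Css × CL = 9.09 × 2.801 = 25.46 mg/h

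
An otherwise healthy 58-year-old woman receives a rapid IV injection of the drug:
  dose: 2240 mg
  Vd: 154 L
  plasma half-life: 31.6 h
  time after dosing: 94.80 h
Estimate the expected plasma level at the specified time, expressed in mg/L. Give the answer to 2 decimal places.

1.82 mg/L

C₀ = Dose / Vd = 2240 / 154 = 14.55 mg/L
k = ln2 / t½ = 0.693147 / 31.6 = 0.02194 h⁻¹
t / t½ = 94.80 / 31.6 = 3 half-lives
C = C₀ × (1/2)^3 = 14.55 × 0.1250 = 1.819 mg/L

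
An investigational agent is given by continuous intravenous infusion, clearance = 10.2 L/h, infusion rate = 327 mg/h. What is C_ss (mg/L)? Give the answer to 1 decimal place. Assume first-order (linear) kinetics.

At steady state Css = R₀ / CL = 327 / 10.20 = 32.06 mg/L

32.1 mg/L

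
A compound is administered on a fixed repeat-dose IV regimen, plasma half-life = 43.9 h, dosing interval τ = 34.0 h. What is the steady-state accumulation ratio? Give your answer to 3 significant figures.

2.41

k = ln2 / t½ = 0.693147 / 43.9 = 0.01579 h⁻¹
e^(−kτ) = e^(−0.01579 × 34.0) = 0.5846
Accumulation ratio R = 1 / (1 − e^(−kτ)) = 1 / (1 − 0.5846) = 2.407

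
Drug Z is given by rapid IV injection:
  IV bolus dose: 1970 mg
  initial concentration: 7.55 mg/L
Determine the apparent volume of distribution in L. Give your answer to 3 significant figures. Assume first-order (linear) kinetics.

Vd = Dose / C₀ = 1970 / 7.55 = 260.9 L

261 L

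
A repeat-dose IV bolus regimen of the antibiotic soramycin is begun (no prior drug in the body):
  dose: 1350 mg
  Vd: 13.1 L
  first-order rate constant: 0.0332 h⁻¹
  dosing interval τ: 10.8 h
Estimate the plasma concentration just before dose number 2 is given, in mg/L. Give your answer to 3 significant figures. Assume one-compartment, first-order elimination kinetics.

C₀ per dose = Dose / Vd = 1350 / 13.1 = 103.1 mg/L
Fraction remaining after one interval: r = e^(−kτ) = e^(−0.03320 × 10.8) = 0.6987
Before dose 2, 1 dose has been given (aged 1τ).
C_trough = C₀ × r = 103.1 × 0.6987 = 72.04 mg/L

72.0 mg/L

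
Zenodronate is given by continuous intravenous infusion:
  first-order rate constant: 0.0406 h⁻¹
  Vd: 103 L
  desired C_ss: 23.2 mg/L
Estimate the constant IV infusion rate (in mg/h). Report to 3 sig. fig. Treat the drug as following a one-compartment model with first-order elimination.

97.0 mg/h

CL = k × Vd = 0.04060 × 103 = 4.182 L/h
At steady state, infusion rate R₀ = Css × CL = 23.2 × 4.182 = 97.02 mg/h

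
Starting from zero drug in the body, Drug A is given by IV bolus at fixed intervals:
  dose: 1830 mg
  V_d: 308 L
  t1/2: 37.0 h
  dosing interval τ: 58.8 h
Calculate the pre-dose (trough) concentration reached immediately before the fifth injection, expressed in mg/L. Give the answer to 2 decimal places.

2.92 mg/L

C₀ per dose = Dose / Vd = 1830 / 308 = 5.942 mg/L
k = ln2 / t½ = 0.693147 / 37.0 = 0.01873 h⁻¹
Fraction remaining after one interval: r = e^(−kτ) = e^(−0.01873 × 58.8) = 0.3324
Before dose 5, 4 doses have been given (aged 1τ, 2τ, 3τ, 4τ).
C_trough = C₀ × (r + r² + … + r^4) = C₀ × r(1−r^4)/(1−r)
        = 5.942 × 0.3324 × (1 − 0.01221) / (1 − 0.3324) = 2.922 mg/L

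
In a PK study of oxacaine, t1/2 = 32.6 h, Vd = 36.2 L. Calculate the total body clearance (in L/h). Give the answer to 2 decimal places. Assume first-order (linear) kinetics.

k = ln2 / t½ = 0.693147 / 32.6 = 0.02126 h⁻¹
CL = k × Vd = 0.02126 × 36.2 = 0.7696 L/h

0.77 L/h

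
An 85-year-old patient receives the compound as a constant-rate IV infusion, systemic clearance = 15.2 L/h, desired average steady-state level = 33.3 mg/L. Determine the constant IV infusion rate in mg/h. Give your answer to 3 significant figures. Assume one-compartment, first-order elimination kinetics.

At steady state, infusion rate R₀ = Css × CL = 33.3 × 15.20 = 506.2 mg/h

506 mg/h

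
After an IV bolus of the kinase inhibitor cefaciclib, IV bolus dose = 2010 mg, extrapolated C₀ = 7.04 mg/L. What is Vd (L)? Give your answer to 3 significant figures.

286 L

Vd = Dose / C₀ = 2010 / 7.04 = 285.5 L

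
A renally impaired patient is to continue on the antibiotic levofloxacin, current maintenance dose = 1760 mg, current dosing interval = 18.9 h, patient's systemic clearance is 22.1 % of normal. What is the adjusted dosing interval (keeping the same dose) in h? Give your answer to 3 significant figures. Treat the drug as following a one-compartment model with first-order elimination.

85.5 h

To keep the same average steady-state level, dosing rate must scale with clearance.
CL ratio = 22.1 / 100 = 0.2210
New interval (same dose) = 18.9 / 0.2210 = 85.52 h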